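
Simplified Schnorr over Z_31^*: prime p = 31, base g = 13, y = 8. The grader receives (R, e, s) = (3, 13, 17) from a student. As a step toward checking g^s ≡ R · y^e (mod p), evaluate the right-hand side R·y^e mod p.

17

8^2 = 64 ≡ 2
8^4 ≡ 2^2 = 4
8^8 ≡ 4^2 = 16
13 = 8 + 4 + 1, so 8^13 ≡ 16·4·8 ≡ 16 (mod 31)
R · y^e ≡ 3·16 = 48 ≡ 17 (mod 31)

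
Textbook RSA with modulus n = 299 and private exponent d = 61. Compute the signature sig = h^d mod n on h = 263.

h^2 ≡ 263^2 = 69169 ≡ 100
h^4 ≡ 100^2 = 10000 ≡ 133
h^8 ≡ 133^2 = 17689 ≡ 48
h^16 ≡ 48^2 = 2304 ≡ 211
h^32 ≡ 211^2 = 44521 ≡ 269
61 = 32 + 16 + 8 + 4 + 1, so h^61 ≡ 269·211·48·133·263 ≡ 224 (mod 299)

224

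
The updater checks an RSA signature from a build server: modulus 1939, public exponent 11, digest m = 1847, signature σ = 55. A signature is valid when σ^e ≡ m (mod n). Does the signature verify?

Squares mod 1939: σ^1≡55, σ^2≡1086, σ^4≡484, σ^8≡1576
11 = 8 + 2 + 1, so σ^11 ≡ 1576·1086·55 ≡ 1847 (mod 1939)
σ^11 mod 1939 = 1847 matches m.

verifies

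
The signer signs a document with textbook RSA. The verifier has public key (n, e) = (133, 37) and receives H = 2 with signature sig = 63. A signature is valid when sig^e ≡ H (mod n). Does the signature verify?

does not verify

sig^37 mod 133 = 63
63 ≠ 2, so verification fails.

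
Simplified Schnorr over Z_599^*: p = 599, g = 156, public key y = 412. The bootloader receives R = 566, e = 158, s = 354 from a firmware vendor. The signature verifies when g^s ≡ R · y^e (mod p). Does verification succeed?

g^s mod p:
156^2 = 24336 ≡ 376
156^4 ≡ 376^2 = 141376 ≡ 12
156^8 ≡ 12^2 = 144
156^16 ≡ 144^2 = 20736 ≡ 370
156^32 ≡ 370^2 = 136900 ≡ 328
156^64 ≡ 328^2 = 107584 ≡ 363
156^128 ≡ 363^2 = 131769 ≡ 588
156^256 ≡ 588^2 = 345744 ≡ 121
354 = 256 + 64 + 32 + 2, so 156^354 ≡ 121·363·328·376 ≡ 242 (mod 599)
R · y^e mod p:
412^2 = 169744 ≡ 227
412^4 ≡ 227^2 = 51529 ≡ 15
412^8 ≡ 15^2 = 225
412^16 ≡ 225^2 = 50625 ≡ 309
412^32 ≡ 309^2 = 95481 ≡ 240
412^64 ≡ 240^2 = 57600 ≡ 96
412^128 ≡ 96^2 = 9216 ≡ 231
158 = 128 + 16 + 8 + 4 + 2, so 412^158 ≡ 231·309·225·15·227 ≡ 392 (mod 599)
566·392 = 221872 ≡ 242 (mod 599)
242 ≡ 242 (mod 599); signature holds.

passes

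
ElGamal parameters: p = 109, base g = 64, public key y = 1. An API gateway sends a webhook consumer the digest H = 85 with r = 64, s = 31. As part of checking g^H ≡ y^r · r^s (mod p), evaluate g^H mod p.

Squares mod 109: 64^1≡64, 64^2≡63, 64^4≡45, 64^8≡63, 64^16≡45, 64^32≡63, 64^64≡45
85 = 64 + 16 + 4 + 1, so 64^85 ≡ 45·45·45·64 ≡ 64 (mod 109)

64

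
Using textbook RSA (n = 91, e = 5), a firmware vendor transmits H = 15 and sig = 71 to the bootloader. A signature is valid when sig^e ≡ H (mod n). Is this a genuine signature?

Squares mod 91: sig^1≡71, sig^2≡36, sig^4≡22
5 = 4 + 1, so sig^5 ≡ 22·71 ≡ 15 (mod 91)
sig^5 mod 91 = 15 matches H.

genuine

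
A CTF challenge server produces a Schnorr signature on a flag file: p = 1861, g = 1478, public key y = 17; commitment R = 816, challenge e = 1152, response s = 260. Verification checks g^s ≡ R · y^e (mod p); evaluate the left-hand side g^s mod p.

1478^2 = 2184484 ≡ 1531
1478^4 ≡ 1531^2 = 2343961 ≡ 962
1478^8 ≡ 962^2 = 925444 ≡ 527
1478^16 ≡ 527^2 = 277729 ≡ 440
1478^32 ≡ 440^2 = 193600 ≡ 56
1478^64 ≡ 56^2 = 3136 ≡ 1275
1478^128 ≡ 1275^2 = 1625625 ≡ 972
1478^256 ≡ 972^2 = 944784 ≡ 1257
260 = 256 + 4, so 1478^260 ≡ 1257·962 ≡ 1445 (mod 1861)

1445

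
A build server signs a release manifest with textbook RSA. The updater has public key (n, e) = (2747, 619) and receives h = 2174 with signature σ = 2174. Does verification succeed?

passes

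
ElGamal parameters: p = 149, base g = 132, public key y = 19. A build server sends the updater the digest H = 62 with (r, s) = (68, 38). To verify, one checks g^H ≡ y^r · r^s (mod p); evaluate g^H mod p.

39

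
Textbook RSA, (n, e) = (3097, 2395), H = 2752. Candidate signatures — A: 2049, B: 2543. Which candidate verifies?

Candidate A: 2049^2 = 4198401 ≡ 1966; 2049^4 ≡ 1966^2 = 3865156 ≡ 100; 2049^8 ≡ 100^2 = 10000 ≡ 709; 2049^16 ≡ 709^2 = 502681 ≡ 967; 2049^32 ≡ 967^2 = 935089 ≡ 2892; 2049^64 ≡ 2892^2 = 8363664 ≡ 1764; 2049^128 ≡ 1764^2 = 3111696 ≡ 2308; 2049^256 ≡ 2308^2 = 5326864 ≡ 24; 2049^512 ≡ 24^2 = 576; 2049^1024 ≡ 576^2 = 331776 ≡ 397; 2049^2048 ≡ 397^2 = 157609 ≡ 2759; 2395 = 2048 + 256 + 64 + 16 + 8 + 2 + 1, so 2049^2395 ≡ 2759·24·1764·967·709·1966·2049 ≡ 2752 (mod 3097)
  → matches H = 2752
Candidate B: 2543^2 = 6466849 ≡ 313; 2543^4 ≡ 313^2 = 97969 ≡ 1962; 2543^8 ≡ 1962^2 = 3849444 ≡ 2970; 2543^16 ≡ 2970^2 = 8820900 ≡ 644; 2543^32 ≡ 644^2 = 414736 ≡ 2835; 2543^64 ≡ 2835^2 = 8037225 ≡ 510; 2543^128 ≡ 510^2 = 260100 ≡ 3049; 2543^256 ≡ 3049^2 = 9296401 ≡ 2304; 2543^512 ≡ 2304^2 = 5308416 ≡ 158; 2543^1024 ≡ 158^2 = 24964 ≡ 188; 2543^2048 ≡ 188^2 = 35344 ≡ 1277; 2395 = 2048 + 256 + 64 + 16 + 8 + 2 + 1, so 2543^2395 ≡ 1277·2304·510·644·2970·313·2543 ≡ 738 (mod 3097)

A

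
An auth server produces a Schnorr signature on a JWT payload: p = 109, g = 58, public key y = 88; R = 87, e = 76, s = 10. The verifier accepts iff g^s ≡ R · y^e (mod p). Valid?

no

g^s mod p:
Squares mod 109: 58^1≡58, 58^2≡94, 58^4≡7, 58^8≡49
10 = 8 + 2, so 58^10 ≡ 49·94 ≡ 28 (mod 109)
R · y^e mod p:
Squares mod 109: 88^1≡88, 88^2≡5, 88^4≡25, 88^8≡80, 88^16≡78, 88^32≡89, 88^64≡73
76 = 64 + 8 + 4, so 88^76 ≡ 73·80·25 ≡ 49 (mod 109)
87·49 = 4263 ≡ 12 (mod 109)
28 ≠ 12; the check fails.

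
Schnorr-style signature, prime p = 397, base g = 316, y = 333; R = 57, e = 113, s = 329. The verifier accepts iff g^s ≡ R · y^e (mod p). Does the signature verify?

g^s mod p:
316^2 = 99856 ≡ 209
316^4 ≡ 209^2 = 43681 ≡ 11
316^8 ≡ 11^2 = 121
316^16 ≡ 121^2 = 14641 ≡ 349
316^32 ≡ 349^2 = 121801 ≡ 319
316^64 ≡ 319^2 = 101761 ≡ 129
316^128 ≡ 129^2 = 16641 ≡ 364
316^256 ≡ 364^2 = 132496 ≡ 295
329 = 256 + 64 + 8 + 1, so 316^329 ≡ 295·129·121·316 ≡ 78 (mod 397)
R · y^e mod p:
333^2 = 110889 ≡ 126
333^4 ≡ 126^2 = 15876 ≡ 393
333^8 ≡ 393^2 = 154449 ≡ 16
333^16 ≡ 16^2 = 256
333^32 ≡ 256^2 = 65536 ≡ 31
333^64 ≡ 31^2 = 961 ≡ 167
113 = 64 + 32 + 16 + 1, so 333^113 ≡ 167·31·256·333 ≡ 273 (mod 397)
57·273 = 15561 ≡ 78 (mod 397)
78 ≡ 78 (mod 397); signature holds.

verifies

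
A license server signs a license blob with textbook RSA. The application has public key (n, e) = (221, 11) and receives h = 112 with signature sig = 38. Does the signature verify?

does not verify

sig^2 ≡ 38^2 = 1444 ≡ 118
sig^4 ≡ 118^2 = 13924 ≡ 1
sig^8 ≡ 1^2 = 1
11 = 8 + 2 + 1, so sig^11 ≡ 1·118·38 ≡ 64 (mod 221)
The recovered value 64 does not match the digest 112.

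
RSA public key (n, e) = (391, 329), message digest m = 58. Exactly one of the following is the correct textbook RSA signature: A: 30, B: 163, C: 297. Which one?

Candidate A: Squares mod 391: 30^1≡30, 30^2≡118, 30^4≡239, 30^8≡35, 30^16≡52, 30^32≡358, 30^64≡307, 30^128≡18, 30^256≡324; 329 = 256 + 64 + 8 + 1, so 30^329 ≡ 324·307·35·30 ≡ 217 (mod 391)
Candidate B: Squares mod 391: 163^1≡163, 163^2≡372, 163^4≡361, 163^8≡118, 163^16≡239, 163^32≡35, 163^64≡52, 163^128≡358, 163^256≡307; 329 = 256 + 64 + 8 + 1, so 163^329 ≡ 307·52·118·163 ≡ 58 (mod 391)
  → matches m = 58
Candidate C: Squares mod 391: 297^1≡297, 297^2≡234, 297^4≡16, 297^8≡256, 297^16≡239, 297^32≡35, 297^64≡52, 297^128≡358, 297^256≡307; 329 = 256 + 64 + 8 + 1, so 297^329 ≡ 307·52·256·297 ≡ 195 (mod 391)

B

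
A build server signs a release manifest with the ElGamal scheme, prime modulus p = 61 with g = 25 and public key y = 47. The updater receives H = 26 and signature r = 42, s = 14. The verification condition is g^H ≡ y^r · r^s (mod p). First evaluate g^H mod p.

25^2 = 625 ≡ 15
25^4 ≡ 15^2 = 225 ≡ 42
25^8 ≡ 42^2 = 1764 ≡ 56
25^16 ≡ 56^2 = 3136 ≡ 25
26 = 16 + 8 + 2, so 25^26 ≡ 25·56·15 ≡ 16 (mod 61)

16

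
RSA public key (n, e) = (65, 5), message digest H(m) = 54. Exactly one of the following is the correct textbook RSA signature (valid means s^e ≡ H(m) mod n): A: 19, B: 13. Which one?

Candidate A: 19^2 = 361 ≡ 36; 19^4 ≡ 36^2 = 1296 ≡ 61; 5 = 4 + 1, so 19^5 ≡ 61·19 ≡ 54 (mod 65)
  → matches H(m) = 54
Candidate B: 13^2 = 169 ≡ 39; 13^4 ≡ 39^2 = 1521 ≡ 26; 5 = 4 + 1, so 13^5 ≡ 26·13 ≡ 13 (mod 65)

A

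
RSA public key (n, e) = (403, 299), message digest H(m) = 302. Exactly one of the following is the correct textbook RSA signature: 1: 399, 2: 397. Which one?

1

Candidate 1: Squares mod 403: 399^1≡399, 399^2≡16, 399^4≡256, 399^8≡250, 399^16≡35, 399^32≡16, 399^64≡256, 399^128≡250, 399^256≡35; 299 = 256 + 32 + 8 + 2 + 1, so 399^299 ≡ 35·16·250·16·399 ≡ 302 (mod 403)
  → matches H(m) = 302
Candidate 2: Squares mod 403: 397^1≡397, 397^2≡36, 397^4≡87, 397^8≡315, 397^16≡87, 397^32≡315, 397^64≡87, 397^128≡315, 397^256≡87; 299 = 256 + 32 + 8 + 2 + 1, so 397^299 ≡ 87·315·315·36·397 ≡ 67 (mod 403)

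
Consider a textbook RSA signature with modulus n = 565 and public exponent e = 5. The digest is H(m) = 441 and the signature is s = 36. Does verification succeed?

passes

s^2 ≡ 36^2 = 1296 ≡ 166
s^4 ≡ 166^2 = 27556 ≡ 436
5 = 4 + 1, so s^5 ≡ 436·36 ≡ 441 (mod 565)
s^5 mod 565 = 441 matches H(m).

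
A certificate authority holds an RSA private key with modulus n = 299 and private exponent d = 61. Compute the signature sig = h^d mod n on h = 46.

46

h^61 mod 299 = 46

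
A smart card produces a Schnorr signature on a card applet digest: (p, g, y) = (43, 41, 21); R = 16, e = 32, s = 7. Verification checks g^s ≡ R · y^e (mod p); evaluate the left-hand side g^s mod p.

Squares mod 43: 41^1≡41, 41^2≡4, 41^4≡16
7 = 4 + 2 + 1, so 41^7 ≡ 16·4·41 ≡ 1 (mod 43)

1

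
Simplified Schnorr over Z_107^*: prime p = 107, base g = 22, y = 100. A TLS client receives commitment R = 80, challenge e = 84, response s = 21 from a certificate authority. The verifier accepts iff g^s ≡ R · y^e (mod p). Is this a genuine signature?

genuine

g^s mod p:
22^2 = 484 ≡ 56
22^4 ≡ 56^2 = 3136 ≡ 33
22^8 ≡ 33^2 = 1089 ≡ 19
22^16 ≡ 19^2 = 361 ≡ 40
21 = 16 + 4 + 1, so 22^21 ≡ 40·33·22 ≡ 43 (mod 107)
R · y^e mod p:
100^2 = 10000 ≡ 49
100^4 ≡ 49^2 = 2401 ≡ 47
100^8 ≡ 47^2 = 2209 ≡ 69
100^16 ≡ 69^2 = 4761 ≡ 53
100^32 ≡ 53^2 = 2809 ≡ 27
100^64 ≡ 27^2 = 729 ≡ 87
84 = 64 + 16 + 4, so 100^84 ≡ 87·53·47 ≡ 42 (mod 107)
80·42 = 3360 ≡ 43 (mod 107)
43 ≡ 43 (mod 107); signature holds.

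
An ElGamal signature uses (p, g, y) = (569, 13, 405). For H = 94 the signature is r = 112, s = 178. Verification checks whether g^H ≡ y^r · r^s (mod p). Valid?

Left side g^H mod p:
Squares mod 569: 13^1≡13, 13^2≡169, 13^4≡111, 13^8≡372, 13^16≡117, 13^32≡33, 13^64≡520
94 = 64 + 16 + 8 + 4 + 2, so 13^94 ≡ 520·117·372·111·169 ≡ 14 (mod 569)
Right side y^r · r^s mod p:
Squares mod 569: 405^1≡405, 405^2≡153, 405^4≡80, 405^8≡141, 405^16≡535, 405^32≡18, 405^64≡324
112 = 64 + 32 + 16, so 405^112 ≡ 324·18·535 ≡ 293 (mod 569)
Squares mod 569: 112^1≡112, 112^2≡26, 112^4≡107, 112^8≡69, 112^16≡209, 112^32≡437, 112^64≡354, 112^128≡136
178 = 128 + 32 + 16 + 2, so 112^178 ≡ 136·437·209·26 ≡ 468 (mod 569)
293·468 = 137124 ≡ 564 (mod 569)
14 ≠ 564, so verification fails.

no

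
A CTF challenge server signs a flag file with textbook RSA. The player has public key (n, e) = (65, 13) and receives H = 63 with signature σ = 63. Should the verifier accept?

accept

σ^2 ≡ 63^2 = 3969 ≡ 4
σ^4 ≡ 4^2 = 16
σ^8 ≡ 16^2 = 256 ≡ 61
13 = 8 + 4 + 1, so σ^13 ≡ 61·16·63 ≡ 63 (mod 65)
Since 63 equals the digest 63, verification succeeds.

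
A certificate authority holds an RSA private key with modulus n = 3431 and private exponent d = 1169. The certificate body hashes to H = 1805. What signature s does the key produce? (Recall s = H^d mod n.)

2477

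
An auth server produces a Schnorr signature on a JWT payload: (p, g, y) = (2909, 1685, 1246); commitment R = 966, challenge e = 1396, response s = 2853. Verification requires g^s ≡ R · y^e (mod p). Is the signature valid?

valid

g^s mod p:
1685^2 = 2839225 ≡ 41
1685^4 ≡ 41^2 = 1681
1685^8 ≡ 1681^2 = 2825761 ≡ 1122
1685^16 ≡ 1122^2 = 1258884 ≡ 2196
1685^32 ≡ 2196^2 = 4822416 ≡ 2203
1685^64 ≡ 2203^2 = 4853209 ≡ 997
1685^128 ≡ 997^2 = 994009 ≡ 2040
1685^256 ≡ 2040^2 = 4161600 ≡ 1730
1685^512 ≡ 1730^2 = 2992900 ≡ 2448
1685^1024 ≡ 2448^2 = 5992704 ≡ 164
1685^2048 ≡ 164^2 = 26896 ≡ 715
2853 = 2048 + 512 + 256 + 32 + 4 + 1, so 1685^2853 ≡ 715·2448·1730·2203·1681·1685 ≡ 2544 (mod 2909)
R · y^e mod p:
1246^2 = 1552516 ≡ 2019
1246^4 ≡ 2019^2 = 4076361 ≡ 852
1246^8 ≡ 852^2 = 725904 ≡ 1563
1246^16 ≡ 1563^2 = 2442969 ≡ 2318
1246^32 ≡ 2318^2 = 5373124 ≡ 201
1246^64 ≡ 201^2 = 40401 ≡ 2584
1246^128 ≡ 2584^2 = 6677056 ≡ 901
1246^256 ≡ 901^2 = 811801 ≡ 190
1246^512 ≡ 190^2 = 36100 ≡ 1192
1246^1024 ≡ 1192^2 = 1420864 ≡ 1272
1396 = 1024 + 256 + 64 + 32 + 16 + 4, so 1246^1396 ≡ 1272·190·2584·201·2318·852 ≡ 364 (mod 2909)
966·364 = 351624 ≡ 2544 (mod 2909)
2544 ≡ 2544 (mod 2909); signature holds.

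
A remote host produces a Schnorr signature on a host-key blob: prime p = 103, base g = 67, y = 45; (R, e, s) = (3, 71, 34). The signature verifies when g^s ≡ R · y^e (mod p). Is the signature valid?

g^s mod p:
Squares mod 103: 67^1≡67, 67^2≡60, 67^4≡98, 67^8≡25, 67^16≡7, 67^32≡49
34 = 32 + 2, so 67^34 ≡ 49·60 ≡ 56 (mod 103)
R · y^e mod p:
Squares mod 103: 45^1≡45, 45^2≡68, 45^4≡92, 45^8≡18, 45^16≡15, 45^32≡19, 45^64≡52
71 = 64 + 4 + 2 + 1, so 45^71 ≡ 52·92·68·45 ≡ 62 (mod 103)
3·62 = 186 ≡ 83 (mod 103)
56 ≠ 83; the check fails.

invalid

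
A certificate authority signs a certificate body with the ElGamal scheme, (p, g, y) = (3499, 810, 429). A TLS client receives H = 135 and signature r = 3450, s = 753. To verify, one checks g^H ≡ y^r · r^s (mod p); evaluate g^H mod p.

2440

Squares mod 3499: 810^1≡810, 810^2≡1787, 810^4≡2281, 810^8≡3447, 810^16≡2704, 810^32≡2205, 810^64≡1914, 810^128≡3442
135 = 128 + 4 + 2 + 1, so 810^135 ≡ 3442·2281·1787·810 ≡ 2440 (mod 3499)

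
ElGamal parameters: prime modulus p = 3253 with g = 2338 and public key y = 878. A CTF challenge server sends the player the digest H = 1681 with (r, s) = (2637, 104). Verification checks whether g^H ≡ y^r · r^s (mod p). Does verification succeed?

Left side g^H mod p:
2338^2 = 5466244 ≡ 1204
2338^4 ≡ 1204^2 = 1449616 ≡ 2031
2338^8 ≡ 2031^2 = 4124961 ≡ 157
2338^16 ≡ 157^2 = 24649 ≡ 1878
2338^32 ≡ 1878^2 = 3526884 ≡ 632
2338^64 ≡ 632^2 = 399424 ≡ 2558
2338^128 ≡ 2558^2 = 6543364 ≡ 1581
2338^256 ≡ 1581^2 = 2499561 ≡ 1257
2338^512 ≡ 1257^2 = 1580049 ≡ 2344
2338^1024 ≡ 2344^2 = 5494336 ≡ 19
1681 = 1024 + 512 + 128 + 16 + 1, so 2338^1681 ≡ 19·2344·1581·1878·2338 ≡ 602 (mod 3253)
Right side y^r · r^s mod p:
878^2 = 770884 ≡ 3176
878^4 ≡ 3176^2 = 10086976 ≡ 2676
878^8 ≡ 2676^2 = 7160976 ≡ 1123
878^16 ≡ 1123^2 = 1261129 ≡ 2218
878^32 ≡ 2218^2 = 4919524 ≡ 988
878^64 ≡ 988^2 = 976144 ≡ 244
878^128 ≡ 244^2 = 59536 ≡ 982
878^256 ≡ 982^2 = 964324 ≡ 1436
878^512 ≡ 1436^2 = 2062096 ≡ 2947
878^1024 ≡ 2947^2 = 8684809 ≡ 2552
878^2048 ≡ 2552^2 = 6512704 ≡ 198
2637 = 2048 + 512 + 64 + 8 + 4 + 1, so 878^2637 ≡ 198·2947·244·1123·2676·878 ≡ 2551 (mod 3253)
2637^2 = 6953769 ≡ 2108
2637^4 ≡ 2108^2 = 4443664 ≡ 66
2637^8 ≡ 66^2 = 4356 ≡ 1103
2637^16 ≡ 1103^2 = 1216609 ≡ 3240
2637^32 ≡ 3240^2 = 10497600 ≡ 169
2637^64 ≡ 169^2 = 28561 ≡ 2537
104 = 64 + 32 + 8, so 2637^104 ≡ 2537·169·1103 ≡ 3178 (mod 3253)
2551·3178 = 8107078 ≡ 602 (mod 3253)
602 ≡ 602 (mod 3253), so the signature is genuine.

passes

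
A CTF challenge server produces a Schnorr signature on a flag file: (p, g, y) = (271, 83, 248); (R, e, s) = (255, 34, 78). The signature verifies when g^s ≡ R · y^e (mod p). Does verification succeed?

fails

g^s mod p:
83^2 = 6889 ≡ 114
83^4 ≡ 114^2 = 12996 ≡ 259
83^8 ≡ 259^2 = 67081 ≡ 144
83^16 ≡ 144^2 = 20736 ≡ 140
83^32 ≡ 140^2 = 19600 ≡ 88
83^64 ≡ 88^2 = 7744 ≡ 156
78 = 64 + 8 + 4 + 2, so 83^78 ≡ 156·144·259·114 ≡ 106 (mod 271)
R · y^e mod p:
248^2 = 61504 ≡ 258
248^4 ≡ 258^2 = 66564 ≡ 169
248^8 ≡ 169^2 = 28561 ≡ 106
248^16 ≡ 106^2 = 11236 ≡ 125
248^32 ≡ 125^2 = 15625 ≡ 178
34 = 32 + 2, so 248^34 ≡ 178·258 ≡ 125 (mod 271)
255·125 = 31875 ≡ 168 (mod 271)
106 ≠ 168; the check fails.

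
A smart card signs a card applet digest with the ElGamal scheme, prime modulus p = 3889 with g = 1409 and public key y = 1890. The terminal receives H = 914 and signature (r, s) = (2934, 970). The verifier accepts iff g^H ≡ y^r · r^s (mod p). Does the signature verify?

Left side g^H mod p:
Squares mod 3889: 1409^1≡1409, 1409^2≡1891, 1409^4≡1890, 1409^8≡1998, 1409^16≡1890, 1409^32≡1998, 1409^64≡1890, 1409^128≡1998, 1409^256≡1890, 1409^512≡1998
914 = 512 + 256 + 128 + 16 + 2, so 1409^914 ≡ 1998·1890·1998·1890·1891 ≡ 1891 (mod 3889)
Right side y^r · r^s mod p:
Squares mod 3889: 1890^1≡1890, 1890^2≡1998, 1890^4≡1890, 1890^8≡1998, 1890^16≡1890, 1890^32≡1998, 1890^64≡1890, 1890^128≡1998, 1890^256≡1890, 1890^512≡1998, 1890^1024≡1890, 1890^2048≡1998
2934 = 2048 + 512 + 256 + 64 + 32 + 16 + 4 + 2, so 1890^2934 ≡ 1998·1998·1890·1890·1998·1890·1890·1998 ≡ 1 (mod 3889)
Squares mod 3889: 2934^1≡2934, 2934^2≡1999, 2934^4≡1998, 2934^8≡1890, 2934^16≡1998, 2934^32≡1890, 2934^64≡1998, 2934^128≡1890, 2934^256≡1998, 2934^512≡1890
970 = 512 + 256 + 128 + 64 + 8 + 2, so 2934^970 ≡ 1890·1998·1890·1998·1890·1999 ≡ 1891 (mod 3889)
1·1891 = 1891 ≡ 1891 (mod 3889)
1891 ≡ 1891 (mod 3889), so the signature is genuine.

verifies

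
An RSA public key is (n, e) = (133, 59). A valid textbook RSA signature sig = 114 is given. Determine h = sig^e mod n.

95

sig^2 ≡ 114^2 = 12996 ≡ 95
sig^4 ≡ 95^2 = 9025 ≡ 114
sig^8 ≡ 114^2 = 12996 ≡ 95
sig^16 ≡ 95^2 = 9025 ≡ 114
sig^32 ≡ 114^2 = 12996 ≡ 95
59 = 32 + 16 + 8 + 2 + 1, so sig^59 ≡ 95·114·95·95·114 ≡ 95 (mod 133)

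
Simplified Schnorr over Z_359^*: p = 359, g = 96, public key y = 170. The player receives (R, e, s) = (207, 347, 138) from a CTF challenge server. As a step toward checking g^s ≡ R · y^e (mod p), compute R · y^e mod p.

153

170^2 = 28900 ≡ 180
170^4 ≡ 180^2 = 32400 ≡ 90
170^8 ≡ 90^2 = 8100 ≡ 202
170^16 ≡ 202^2 = 40804 ≡ 237
170^32 ≡ 237^2 = 56169 ≡ 165
170^64 ≡ 165^2 = 27225 ≡ 300
170^128 ≡ 300^2 = 90000 ≡ 250
170^256 ≡ 250^2 = 62500 ≡ 34
347 = 256 + 64 + 16 + 8 + 2 + 1, so 170^347 ≡ 34·300·237·202·180·170 ≡ 110 (mod 359)
R · y^e ≡ 207·110 = 22770 ≡ 153 (mod 359)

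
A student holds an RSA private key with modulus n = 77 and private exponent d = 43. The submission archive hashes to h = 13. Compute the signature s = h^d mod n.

h^2 ≡ 13^2 = 169 ≡ 15
h^4 ≡ 15^2 = 225 ≡ 71
h^8 ≡ 71^2 = 5041 ≡ 36
h^16 ≡ 36^2 = 1296 ≡ 64
h^32 ≡ 64^2 = 4096 ≡ 15
43 = 32 + 8 + 2 + 1, so h^43 ≡ 15·36·15·13 ≡ 41 (mod 77)

41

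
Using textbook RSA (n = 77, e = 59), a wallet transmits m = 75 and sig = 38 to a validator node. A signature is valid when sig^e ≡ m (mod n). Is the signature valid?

sig^2 ≡ 38^2 = 1444 ≡ 58
sig^4 ≡ 58^2 = 3364 ≡ 53
sig^8 ≡ 53^2 = 2809 ≡ 37
sig^16 ≡ 37^2 = 1369 ≡ 60
sig^32 ≡ 60^2 = 3600 ≡ 58
59 = 32 + 16 + 8 + 2 + 1, so sig^59 ≡ 58·60·37·58·38 ≡ 75 (mod 77)
75 = m, so the signature checks out.

valid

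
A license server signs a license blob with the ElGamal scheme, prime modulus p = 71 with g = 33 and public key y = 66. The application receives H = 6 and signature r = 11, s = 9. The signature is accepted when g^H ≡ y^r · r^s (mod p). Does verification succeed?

Left side g^H mod p:
Squares mod 71: 33^1≡33, 33^2≡24, 33^4≡8
6 = 4 + 2, so 33^6 ≡ 8·24 ≡ 50 (mod 71)
Right side y^r · r^s mod p:
Squares mod 71: 66^1≡66, 66^2≡25, 66^4≡57, 66^8≡54
11 = 8 + 2 + 1, so 66^11 ≡ 54·25·66 ≡ 66 (mod 71)
Squares mod 71: 11^1≡11, 11^2≡50, 11^4≡15, 11^8≡12
9 = 8 + 1, so 11^9 ≡ 12·11 ≡ 61 (mod 71)
66·61 = 4026 ≡ 50 (mod 71)
50 ≡ 50 (mod 71), so the signature is genuine.

passes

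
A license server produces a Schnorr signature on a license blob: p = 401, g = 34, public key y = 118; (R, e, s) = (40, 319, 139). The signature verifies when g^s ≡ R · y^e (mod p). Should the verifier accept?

reject

g^s mod p:
34^2 = 1156 ≡ 354
34^4 ≡ 354^2 = 125316 ≡ 204
34^8 ≡ 204^2 = 41616 ≡ 313
34^16 ≡ 313^2 = 97969 ≡ 125
34^32 ≡ 125^2 = 15625 ≡ 387
34^64 ≡ 387^2 = 149769 ≡ 196
34^128 ≡ 196^2 = 38416 ≡ 321
139 = 128 + 8 + 2 + 1, so 34^139 ≡ 321·313·354·34 ≡ 135 (mod 401)
R · y^e mod p:
118^2 = 13924 ≡ 290
118^4 ≡ 290^2 = 84100 ≡ 291
118^8 ≡ 291^2 = 84681 ≡ 70
118^16 ≡ 70^2 = 4900 ≡ 88
118^32 ≡ 88^2 = 7744 ≡ 125
118^64 ≡ 125^2 = 15625 ≡ 387
118^128 ≡ 387^2 = 149769 ≡ 196
118^256 ≡ 196^2 = 38416 ≡ 321
319 = 256 + 32 + 16 + 8 + 4 + 2 + 1, so 118^319 ≡ 321·125·88·70·291·290·118 ≡ 193 (mod 401)
40·193 = 7720 ≡ 101 (mod 401)
135 ≠ 101; the check fails.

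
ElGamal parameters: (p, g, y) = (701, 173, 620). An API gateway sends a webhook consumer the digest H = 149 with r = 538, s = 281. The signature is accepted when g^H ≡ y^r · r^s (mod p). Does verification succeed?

fails

Left side g^H mod p:
Squares mod 701: 173^1≡173, 173^2≡487, 173^4≡231, 173^8≡85, 173^16≡215, 173^32≡660, 173^64≡279, 173^128≡30
149 = 128 + 16 + 4 + 1, so 173^149 ≡ 30·215·231·173 ≡ 145 (mod 701)
Right side y^r · r^s mod p:
Squares mod 701: 620^1≡620, 620^2≡252, 620^4≡414, 620^8≡352, 620^16≡528, 620^32≡487, 620^64≡231, 620^128≡85, 620^256≡215, 620^512≡660
538 = 512 + 16 + 8 + 2, so 620^538 ≡ 660·528·352·252 ≡ 530 (mod 701)
Squares mod 701: 538^1≡538, 538^2≡632, 538^4≡555, 538^8≡286, 538^16≡480, 538^32≡472, 538^64≡567, 538^128≡431, 538^256≡697
281 = 256 + 16 + 8 + 1, so 538^281 ≡ 697·480·286·538 ≡ 76 (mod 701)
530·76 = 40280 ≡ 323 (mod 701)
145 ≠ 323, so verification fails.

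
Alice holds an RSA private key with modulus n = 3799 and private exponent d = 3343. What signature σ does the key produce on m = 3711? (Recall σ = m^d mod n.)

m^2 ≡ 3711^2 = 13771521 ≡ 146
m^4 ≡ 146^2 = 21316 ≡ 2321
m^8 ≡ 2321^2 = 5387041 ≡ 59
m^16 ≡ 59^2 = 3481
m^32 ≡ 3481^2 = 12117361 ≡ 2350
m^64 ≡ 2350^2 = 5522500 ≡ 2553
m^128 ≡ 2553^2 = 6517809 ≡ 2524
m^256 ≡ 2524^2 = 6370576 ≡ 3452
m^512 ≡ 3452^2 = 11916304 ≡ 2640
m^1024 ≡ 2640^2 = 6969600 ≡ 2234
m^2048 ≡ 2234^2 = 4990756 ≡ 2669
3343 = 2048 + 1024 + 256 + 8 + 4 + 2 + 1, so m^3343 ≡ 2669·2234·3452·59·2321·146·3711 ≡ 811 (mod 3799)

811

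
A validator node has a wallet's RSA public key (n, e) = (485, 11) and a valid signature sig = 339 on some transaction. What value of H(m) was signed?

44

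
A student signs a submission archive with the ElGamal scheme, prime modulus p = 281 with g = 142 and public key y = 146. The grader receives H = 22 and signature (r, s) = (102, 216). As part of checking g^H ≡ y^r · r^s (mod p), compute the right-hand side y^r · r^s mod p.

68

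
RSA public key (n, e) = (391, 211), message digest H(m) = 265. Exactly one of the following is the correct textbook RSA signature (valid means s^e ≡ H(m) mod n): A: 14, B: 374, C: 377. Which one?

C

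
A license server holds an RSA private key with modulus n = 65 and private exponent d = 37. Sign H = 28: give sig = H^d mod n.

28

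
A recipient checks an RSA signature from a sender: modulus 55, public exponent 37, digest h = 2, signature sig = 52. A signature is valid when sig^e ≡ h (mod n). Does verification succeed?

sig^2 ≡ 52^2 = 2704 ≡ 9
sig^4 ≡ 9^2 = 81 ≡ 26
sig^8 ≡ 26^2 = 676 ≡ 16
sig^16 ≡ 16^2 = 256 ≡ 36
sig^32 ≡ 36^2 = 1296 ≡ 31
37 = 32 + 4 + 1, so sig^37 ≡ 31·26·52 ≡ 2 (mod 55)
sig^37 mod 55 = 2 matches h.

passes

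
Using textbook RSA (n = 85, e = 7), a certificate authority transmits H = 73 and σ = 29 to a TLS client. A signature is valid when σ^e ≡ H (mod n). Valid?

σ^2 ≡ 29^2 = 841 ≡ 76
σ^4 ≡ 76^2 = 5776 ≡ 81
7 = 4 + 2 + 1, so σ^7 ≡ 81·76·29 ≡ 24 (mod 85)
24 ≠ 73, so verification fails.

no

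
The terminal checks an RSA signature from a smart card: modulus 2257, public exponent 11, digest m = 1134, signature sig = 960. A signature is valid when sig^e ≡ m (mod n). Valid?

Squares mod 2257: sig^1≡960, sig^2≡744, sig^4≡571, sig^8≡1033
11 = 8 + 2 + 1, so sig^11 ≡ 1033·744·960 ≡ 1134 (mod 2257)
Since 1134 equals the digest 1134, verification succeeds.

yes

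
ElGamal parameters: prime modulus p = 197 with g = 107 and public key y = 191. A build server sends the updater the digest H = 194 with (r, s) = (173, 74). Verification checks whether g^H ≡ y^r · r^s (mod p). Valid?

Left side g^H mod p:
Squares mod 197: 107^1≡107, 107^2≡23, 107^4≡135, 107^8≡101, 107^16≡154, 107^32≡76, 107^64≡63, 107^128≡29
194 = 128 + 64 + 2, so 107^194 ≡ 29·63·23 ≡ 60 (mod 197)
Right side y^r · r^s mod p:
Squares mod 197: 191^1≡191, 191^2≡36, 191^4≡114, 191^8≡191, 191^16≡36, 191^32≡114, 191^64≡191, 191^128≡36
173 = 128 + 32 + 8 + 4 + 1, so 191^173 ≡ 36·114·191·114·191 ≡ 104 (mod 197)
Squares mod 197: 173^1≡173, 173^2≡182, 173^4≡28, 173^8≡193, 173^16≡16, 173^32≡59, 173^64≡132
74 = 64 + 8 + 2, so 173^74 ≡ 132·193·182 ≡ 40 (mod 197)
104·40 = 4160 ≡ 23 (mod 197)
60 ≠ 23, so verification fails.

no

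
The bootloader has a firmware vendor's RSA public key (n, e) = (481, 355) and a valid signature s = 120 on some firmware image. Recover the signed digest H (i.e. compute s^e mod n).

419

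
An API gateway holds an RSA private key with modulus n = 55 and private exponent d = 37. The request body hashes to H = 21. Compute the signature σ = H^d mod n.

21

H^2 ≡ 21^2 = 441 ≡ 1
H^4 ≡ 1^2 = 1
H^8 ≡ 1^2 = 1
H^16 ≡ 1^2 = 1
H^32 ≡ 1^2 = 1
37 = 32 + 4 + 1, so H^37 ≡ 1·1·21 ≡ 21 (mod 55)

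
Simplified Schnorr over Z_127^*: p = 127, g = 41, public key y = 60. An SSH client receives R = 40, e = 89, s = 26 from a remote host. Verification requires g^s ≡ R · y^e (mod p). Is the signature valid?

g^s mod p:
Squares mod 127: 41^1≡41, 41^2≡30, 41^4≡11, 41^8≡121, 41^16≡36
26 = 16 + 8 + 2, so 41^26 ≡ 36·121·30 ≡ 124 (mod 127)
R · y^e mod p:
Squares mod 127: 60^1≡60, 60^2≡44, 60^4≡31, 60^8≡72, 60^16≡104, 60^32≡21, 60^64≡60
89 = 64 + 16 + 8 + 1, so 60^89 ≡ 60·104·72·60 ≡ 34 (mod 127)
40·34 = 1360 ≡ 90 (mod 127)
124 ≠ 90; the check fails.

invalid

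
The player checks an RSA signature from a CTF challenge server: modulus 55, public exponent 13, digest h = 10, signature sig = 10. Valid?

yes

Squares mod 55: sig^1≡10, sig^2≡45, sig^4≡45, sig^8≡45
13 = 8 + 4 + 1, so sig^13 ≡ 45·45·10 ≡ 10 (mod 55)
sig^13 mod 55 = 10 matches h.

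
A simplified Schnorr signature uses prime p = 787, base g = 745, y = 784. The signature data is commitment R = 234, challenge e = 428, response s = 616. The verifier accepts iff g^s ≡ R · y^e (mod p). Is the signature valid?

valid

g^s mod p:
745^2 = 555025 ≡ 190
745^4 ≡ 190^2 = 36100 ≡ 685
745^8 ≡ 685^2 = 469225 ≡ 173
745^16 ≡ 173^2 = 29929 ≡ 23
745^32 ≡ 23^2 = 529
745^64 ≡ 529^2 = 279841 ≡ 456
745^128 ≡ 456^2 = 207936 ≡ 168
745^256 ≡ 168^2 = 28224 ≡ 679
745^512 ≡ 679^2 = 461041 ≡ 646
616 = 512 + 64 + 32 + 8, so 745^616 ≡ 646·456·529·173 ≡ 34 (mod 787)
R · y^e mod p:
784^2 = 614656 ≡ 9
784^4 ≡ 9^2 = 81
784^8 ≡ 81^2 = 6561 ≡ 265
784^16 ≡ 265^2 = 70225 ≡ 182
784^32 ≡ 182^2 = 33124 ≡ 70
784^64 ≡ 70^2 = 4900 ≡ 178
784^128 ≡ 178^2 = 31684 ≡ 204
784^256 ≡ 204^2 = 41616 ≡ 692
428 = 256 + 128 + 32 + 8 + 4, so 784^428 ≡ 692·204·70·265·81 ≡ 471 (mod 787)
234·471 = 110214 ≡ 34 (mod 787)
34 ≡ 34 (mod 787); signature holds.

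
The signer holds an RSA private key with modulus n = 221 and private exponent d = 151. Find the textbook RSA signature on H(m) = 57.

99

(H(m))^2 ≡ 57^2 = 3249 ≡ 155
(H(m))^4 ≡ 155^2 = 24025 ≡ 157
(H(m))^8 ≡ 157^2 = 24649 ≡ 118
(H(m))^16 ≡ 118^2 = 13924 ≡ 1
(H(m))^32 ≡ 1^2 = 1
(H(m))^64 ≡ 1^2 = 1
(H(m))^128 ≡ 1^2 = 1
151 = 128 + 16 + 4 + 2 + 1, so (H(m))^151 ≡ 1·1·157·155·57 ≡ 99 (mod 221)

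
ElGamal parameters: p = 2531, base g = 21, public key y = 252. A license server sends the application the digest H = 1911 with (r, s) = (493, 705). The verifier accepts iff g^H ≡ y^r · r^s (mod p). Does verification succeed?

fails

Left side g^H mod p:
21^2 = 441
21^4 ≡ 441^2 = 194481 ≡ 2125
21^8 ≡ 2125^2 = 4515625 ≡ 321
21^16 ≡ 321^2 = 103041 ≡ 1801
21^32 ≡ 1801^2 = 3243601 ≡ 1390
21^64 ≡ 1390^2 = 1932100 ≡ 947
21^128 ≡ 947^2 = 896809 ≡ 835
21^256 ≡ 835^2 = 697225 ≡ 1200
21^512 ≡ 1200^2 = 1440000 ≡ 2392
21^1024 ≡ 2392^2 = 5721664 ≡ 1604
1911 = 1024 + 512 + 256 + 64 + 32 + 16 + 4 + 2 + 1, so 21^1911 ≡ 1604·2392·1200·947·1390·1801·2125·441·21 ≡ 1459 (mod 2531)
Right side y^r · r^s mod p:
252^2 = 63504 ≡ 229
252^4 ≡ 229^2 = 52441 ≡ 1821
252^8 ≡ 1821^2 = 3316041 ≡ 431
252^16 ≡ 431^2 = 185761 ≡ 998
252^32 ≡ 998^2 = 996004 ≡ 1321
252^64 ≡ 1321^2 = 1745041 ≡ 1182
252^128 ≡ 1182^2 = 1397124 ≡ 12
252^256 ≡ 12^2 = 144
493 = 256 + 128 + 64 + 32 + 8 + 4 + 1, so 252^493 ≡ 144·12·1182·1321·431·1821·252 ≡ 1331 (mod 2531)
493^2 = 243049 ≡ 73
493^4 ≡ 73^2 = 5329 ≡ 267
493^8 ≡ 267^2 = 71289 ≡ 421
493^16 ≡ 421^2 = 177241 ≡ 71
493^32 ≡ 71^2 = 5041 ≡ 2510
493^64 ≡ 2510^2 = 6300100 ≡ 441
493^128 ≡ 441^2 = 194481 ≡ 2125
493^256 ≡ 2125^2 = 4515625 ≡ 321
493^512 ≡ 321^2 = 103041 ≡ 1801
705 = 512 + 128 + 64 + 1, so 493^705 ≡ 1801·2125·441·493 ≡ 1797 (mod 2531)
1331·1797 = 2391807 ≡ 12 (mod 2531)
1459 ≠ 12, so verification fails.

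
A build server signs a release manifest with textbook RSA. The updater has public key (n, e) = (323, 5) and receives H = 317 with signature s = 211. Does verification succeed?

passes

s^2 ≡ 211^2 = 44521 ≡ 270
s^4 ≡ 270^2 = 72900 ≡ 225
5 = 4 + 1, so s^5 ≡ 225·211 ≡ 317 (mod 323)
Since 317 equals the digest 317, verification succeeds.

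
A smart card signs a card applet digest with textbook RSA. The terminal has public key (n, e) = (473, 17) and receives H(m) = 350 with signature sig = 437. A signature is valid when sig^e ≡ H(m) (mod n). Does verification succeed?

fails

Squares mod 473: sig^1≡437, sig^2≡350, sig^4≡466, sig^8≡49, sig^16≡36
17 = 16 + 1, so sig^17 ≡ 36·437 ≡ 123 (mod 473)
The recovered value 123 does not match the digest 350.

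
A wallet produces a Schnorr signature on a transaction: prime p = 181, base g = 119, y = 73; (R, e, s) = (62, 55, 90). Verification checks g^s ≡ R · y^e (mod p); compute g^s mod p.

1

Squares mod 181: 119^1≡119, 119^2≡43, 119^4≡39, 119^8≡73, 119^16≡80, 119^32≡65, 119^64≡62
90 = 64 + 16 + 8 + 2, so 119^90 ≡ 62·80·73·43 ≡ 1 (mod 181)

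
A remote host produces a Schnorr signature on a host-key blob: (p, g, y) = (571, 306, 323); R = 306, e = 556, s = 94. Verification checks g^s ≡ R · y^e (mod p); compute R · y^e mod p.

Squares mod 571: 323^1≡323, 323^2≡407, 323^4≡59, 323^8≡55, 323^16≡170, 323^32≡350, 323^64≡306, 323^128≡563, 323^256≡64, 323^512≡99
556 = 512 + 32 + 8 + 4, so 323^556 ≡ 99·350·55·59 ≡ 214 (mod 571)
R · y^e ≡ 306·214 = 65484 ≡ 390 (mod 571)

390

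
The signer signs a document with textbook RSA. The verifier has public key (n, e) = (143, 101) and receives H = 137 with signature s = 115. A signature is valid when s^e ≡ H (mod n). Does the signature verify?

verifies

s^101 mod 143 = 137
137 = H, so the signature checks out.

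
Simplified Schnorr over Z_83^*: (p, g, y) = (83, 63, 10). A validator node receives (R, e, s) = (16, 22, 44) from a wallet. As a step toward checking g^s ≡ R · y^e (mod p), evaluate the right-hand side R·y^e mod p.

10^2 = 100 ≡ 17
10^4 ≡ 17^2 = 289 ≡ 40
10^8 ≡ 40^2 = 1600 ≡ 23
10^16 ≡ 23^2 = 529 ≡ 31
22 = 16 + 4 + 2, so 10^22 ≡ 31·40·17 ≡ 81 (mod 83)
R · y^e ≡ 16·81 = 1296 ≡ 51 (mod 83)

51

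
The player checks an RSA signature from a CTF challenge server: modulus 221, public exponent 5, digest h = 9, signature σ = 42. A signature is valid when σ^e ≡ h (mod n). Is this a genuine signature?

genuine

σ^2 ≡ 42^2 = 1764 ≡ 217
σ^4 ≡ 217^2 = 47089 ≡ 16
5 = 4 + 1, so σ^5 ≡ 16·42 ≡ 9 (mod 221)
Since 9 equals the digest 9, verification succeeds.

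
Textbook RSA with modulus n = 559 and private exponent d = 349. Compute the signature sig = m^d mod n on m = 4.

m^2 ≡ 4^2 = 16
m^4 ≡ 16^2 = 256
m^8 ≡ 256^2 = 65536 ≡ 133
m^16 ≡ 133^2 = 17689 ≡ 360
m^32 ≡ 360^2 = 129600 ≡ 471
m^64 ≡ 471^2 = 221841 ≡ 477
m^128 ≡ 477^2 = 227529 ≡ 16
m^256 ≡ 16^2 = 256
349 = 256 + 64 + 16 + 8 + 4 + 1, so m^349 ≡ 256·477·360·133·256·4 ≡ 355 (mod 559)

355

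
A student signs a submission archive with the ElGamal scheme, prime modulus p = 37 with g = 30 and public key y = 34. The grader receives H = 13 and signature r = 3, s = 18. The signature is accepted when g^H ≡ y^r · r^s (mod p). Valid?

no

Left side g^H mod p:
30^2 = 900 ≡ 12
30^4 ≡ 12^2 = 144 ≡ 33
30^8 ≡ 33^2 = 1089 ≡ 16
13 = 8 + 4 + 1, so 30^13 ≡ 16·33·30 ≡ 4 (mod 37)
Right side y^r · r^s mod p:
34^2 = 1156 ≡ 9
3 = 2 + 1, so 34^3 ≡ 9·34 ≡ 10 (mod 37)
3^2 = 9
3^4 ≡ 9^2 = 81 ≡ 7
3^8 ≡ 7^2 = 49 ≡ 12
3^16 ≡ 12^2 = 144 ≡ 33
18 = 16 + 2, so 3^18 ≡ 33·9 ≡ 1 (mod 37)
10·1 = 10 ≡ 10 (mod 37)
4 ≠ 10, so verification fails.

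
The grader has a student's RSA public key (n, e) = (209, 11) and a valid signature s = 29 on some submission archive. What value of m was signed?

s^11 mod 209 = 128

128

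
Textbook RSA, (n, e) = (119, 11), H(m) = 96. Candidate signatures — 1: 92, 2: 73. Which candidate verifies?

Candidate 1: 92^2 = 8464 ≡ 15; 92^4 ≡ 15^2 = 225 ≡ 106; 92^8 ≡ 106^2 = 11236 ≡ 50; 11 = 8 + 2 + 1, so 92^11 ≡ 50·15·92 ≡ 99 (mod 119)
Candidate 2: 73^2 = 5329 ≡ 93; 73^4 ≡ 93^2 = 8649 ≡ 81; 73^8 ≡ 81^2 = 6561 ≡ 16; 11 = 8 + 2 + 1, so 73^11 ≡ 16·93·73 ≡ 96 (mod 119)
  → matches H(m) = 96

2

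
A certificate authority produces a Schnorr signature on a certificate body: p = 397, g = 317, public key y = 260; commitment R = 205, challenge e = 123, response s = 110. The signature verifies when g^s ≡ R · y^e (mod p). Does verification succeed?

g^s mod p:
Squares mod 397: 317^1≡317, 317^2≡48, 317^4≡319, 317^8≡129, 317^16≡364, 317^32≡295, 317^64≡82
110 = 64 + 32 + 8 + 4 + 2, so 317^110 ≡ 82·295·129·319·48 ≡ 93 (mod 397)
R · y^e mod p:
Squares mod 397: 260^1≡260, 260^2≡110, 260^4≡190, 260^8≡370, 260^16≡332, 260^32≡255, 260^64≡314
123 = 64 + 32 + 16 + 8 + 2 + 1, so 260^123 ≡ 314·255·332·370·110·260 ≡ 167 (mod 397)
205·167 = 34235 ≡ 93 (mod 397)
93 ≡ 93 (mod 397); signature holds.

passes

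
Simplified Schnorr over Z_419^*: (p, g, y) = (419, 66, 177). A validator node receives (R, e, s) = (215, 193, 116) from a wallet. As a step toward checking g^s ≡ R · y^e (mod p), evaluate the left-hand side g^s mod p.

Squares mod 419: 66^1≡66, 66^2≡166, 66^4≡321, 66^8≡386, 66^16≡251, 66^32≡151, 66^64≡175
116 = 64 + 32 + 16 + 4, so 66^116 ≡ 175·151·251·321 ≡ 92 (mod 419)

92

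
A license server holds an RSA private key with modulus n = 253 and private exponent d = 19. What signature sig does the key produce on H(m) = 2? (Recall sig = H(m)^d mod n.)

Squares mod 253: (H(m))^1≡2, (H(m))^2≡4, (H(m))^4≡16, (H(m))^8≡3, (H(m))^16≡9
19 = 16 + 2 + 1, so (H(m))^19 ≡ 9·4·2 ≡ 72 (mod 253)

72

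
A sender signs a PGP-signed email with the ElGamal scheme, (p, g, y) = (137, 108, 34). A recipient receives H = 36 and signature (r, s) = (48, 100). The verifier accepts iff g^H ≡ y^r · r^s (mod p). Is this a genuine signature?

genuine

Left side g^H mod p:
108^2 = 11664 ≡ 19
108^4 ≡ 19^2 = 361 ≡ 87
108^8 ≡ 87^2 = 7569 ≡ 34
108^16 ≡ 34^2 = 1156 ≡ 60
108^32 ≡ 60^2 = 3600 ≡ 38
36 = 32 + 4, so 108^36 ≡ 38·87 ≡ 18 (mod 137)
Right side y^r · r^s mod p:
34^2 = 1156 ≡ 60
34^4 ≡ 60^2 = 3600 ≡ 38
34^8 ≡ 38^2 = 1444 ≡ 74
34^16 ≡ 74^2 = 5476 ≡ 133
34^32 ≡ 133^2 = 17689 ≡ 16
48 = 32 + 16, so 34^48 ≡ 16·133 ≡ 73 (mod 137)
48^2 = 2304 ≡ 112
48^4 ≡ 112^2 = 12544 ≡ 77
48^8 ≡ 77^2 = 5929 ≡ 38
48^16 ≡ 38^2 = 1444 ≡ 74
48^32 ≡ 74^2 = 5476 ≡ 133
48^64 ≡ 133^2 = 17689 ≡ 16
100 = 64 + 32 + 4, so 48^100 ≡ 16·133·77 ≡ 4 (mod 137)
73·4 = 292 ≡ 18 (mod 137)
18 ≡ 18 (mod 137), so the signature is genuine.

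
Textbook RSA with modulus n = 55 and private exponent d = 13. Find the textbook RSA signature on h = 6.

Squares mod 55: h^1≡6, h^2≡36, h^4≡31, h^8≡26
13 = 8 + 4 + 1, so h^13 ≡ 26·31·6 ≡ 51 (mod 55)

51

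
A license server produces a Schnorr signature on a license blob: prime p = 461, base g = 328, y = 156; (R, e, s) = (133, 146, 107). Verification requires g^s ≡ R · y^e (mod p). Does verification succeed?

g^s mod p:
Squares mod 461: 328^1≡328, 328^2≡171, 328^4≡198, 328^8≡19, 328^16≡361, 328^32≡319, 328^64≡341
107 = 64 + 32 + 8 + 2 + 1, so 328^107 ≡ 341·319·19·171·328 ≡ 415 (mod 461)
R · y^e mod p:
Squares mod 461: 156^1≡156, 156^2≡364, 156^4≡189, 156^8≡224, 156^16≡388, 156^32≡258, 156^64≡180, 156^128≡130
146 = 128 + 16 + 2, so 156^146 ≡ 130·388·364 ≡ 374 (mod 461)
133·374 = 49742 ≡ 415 (mod 461)
415 ≡ 415 (mod 461); signature holds.

passes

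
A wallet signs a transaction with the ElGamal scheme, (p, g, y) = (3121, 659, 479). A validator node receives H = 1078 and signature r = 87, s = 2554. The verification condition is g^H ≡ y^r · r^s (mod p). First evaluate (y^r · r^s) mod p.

1302

Squares mod 3121: 479^1≡479, 479^2≡1608, 479^4≡1476, 479^8≡118, 479^16≡1440, 479^32≡1256, 479^64≡1431
87 = 64 + 16 + 4 + 2 + 1, so 479^87 ≡ 1431·1440·1476·1608·479 ≡ 1378 (mod 3121)
Squares mod 3121: 87^1≡87, 87^2≡1327, 87^4≡685, 87^8≡1075, 87^16≡855, 87^32≡711, 87^64≡3040, 87^128≡319, 87^256≡1889, 87^512≡1018, 87^1024≡152, 87^2048≡1257
2554 = 2048 + 256 + 128 + 64 + 32 + 16 + 8 + 2, so 87^2554 ≡ 1257·1889·319·3040·711·855·1075·1327 ≡ 2293 (mod 3121)
y^r · r^s ≡ 1378·2293 = 3159754 ≡ 1302 (mod 3121)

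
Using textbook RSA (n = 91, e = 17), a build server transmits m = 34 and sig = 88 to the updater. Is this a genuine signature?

forged

Squares mod 91: sig^1≡88, sig^2≡9, sig^4≡81, sig^8≡9, sig^16≡81
17 = 16 + 1, so sig^17 ≡ 81·88 ≡ 30 (mod 91)
sig^17 mod 91 = 30, but m = 34.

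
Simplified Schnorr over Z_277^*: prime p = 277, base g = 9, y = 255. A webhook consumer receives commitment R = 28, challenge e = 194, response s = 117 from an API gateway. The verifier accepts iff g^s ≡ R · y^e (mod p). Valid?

g^s mod p:
9^2 = 81
9^4 ≡ 81^2 = 6561 ≡ 190
9^8 ≡ 190^2 = 36100 ≡ 90
9^16 ≡ 90^2 = 8100 ≡ 67
9^32 ≡ 67^2 = 4489 ≡ 57
9^64 ≡ 57^2 = 3249 ≡ 202
117 = 64 + 32 + 16 + 4 + 1, so 9^117 ≡ 202·57·67·190·9 ≡ 218 (mod 277)
R · y^e mod p:
255^2 = 65025 ≡ 207
255^4 ≡ 207^2 = 42849 ≡ 191
255^8 ≡ 191^2 = 36481 ≡ 194
255^16 ≡ 194^2 = 37636 ≡ 241
255^32 ≡ 241^2 = 58081 ≡ 188
255^64 ≡ 188^2 = 35344 ≡ 165
255^128 ≡ 165^2 = 27225 ≡ 79
194 = 128 + 64 + 2, so 255^194 ≡ 79·165·207 ≡ 265 (mod 277)
28·265 = 7420 ≡ 218 (mod 277)
218 ≡ 218 (mod 277); signature holds.

yes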